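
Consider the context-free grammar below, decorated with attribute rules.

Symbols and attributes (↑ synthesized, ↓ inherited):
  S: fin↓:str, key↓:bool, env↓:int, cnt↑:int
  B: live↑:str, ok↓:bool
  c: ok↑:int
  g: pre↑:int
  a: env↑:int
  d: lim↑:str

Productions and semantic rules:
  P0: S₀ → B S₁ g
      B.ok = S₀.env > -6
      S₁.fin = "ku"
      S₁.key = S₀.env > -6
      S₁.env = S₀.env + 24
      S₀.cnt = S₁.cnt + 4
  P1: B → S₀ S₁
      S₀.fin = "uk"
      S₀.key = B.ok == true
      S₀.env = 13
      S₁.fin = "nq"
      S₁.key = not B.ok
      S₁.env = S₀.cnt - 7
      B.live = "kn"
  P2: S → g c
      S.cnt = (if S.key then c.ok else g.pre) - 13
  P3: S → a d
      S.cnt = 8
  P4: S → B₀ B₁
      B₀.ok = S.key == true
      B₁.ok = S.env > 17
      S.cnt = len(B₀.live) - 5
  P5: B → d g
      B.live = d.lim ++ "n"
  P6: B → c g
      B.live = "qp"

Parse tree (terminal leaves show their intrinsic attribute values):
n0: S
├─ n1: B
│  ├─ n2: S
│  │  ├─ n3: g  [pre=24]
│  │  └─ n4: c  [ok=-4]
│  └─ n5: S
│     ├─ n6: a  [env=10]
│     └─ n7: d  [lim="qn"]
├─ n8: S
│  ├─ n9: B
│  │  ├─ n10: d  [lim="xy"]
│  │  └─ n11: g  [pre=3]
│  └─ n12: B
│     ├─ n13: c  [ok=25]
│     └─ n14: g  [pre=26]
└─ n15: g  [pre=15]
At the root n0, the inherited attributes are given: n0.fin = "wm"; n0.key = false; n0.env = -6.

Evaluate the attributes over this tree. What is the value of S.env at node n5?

1. n0.fin = "wm"  [given at root]
2. n0.key = false  [given at root]
3. n0.env = -6  [given at root]
4. n1.ok = false  [S₀.env > -6]
5. n2.fin = "uk"  ["uk"]
6. n2.key = false  [B.ok == true]
7. n2.env = 13  [13]
8. n3.pre = 24  [terminal]
9. n4.ok = -4  [terminal]
10. n2.cnt = 11  [(if S.key then c.ok else g.pre) - 13]
11. n5.fin = "nq"  ["nq"]
12. n5.key = true  [not B.ok]
13. n5.env = 4  [S₀.cnt - 7]
14. n6.env = 10  [terminal]
15. n7.lim = "qn"  [terminal]
16. n5.cnt = 8  [8]
17. n1.live = "kn"  ["kn"]
18. n8.fin = "ku"  ["ku"]
19. n8.key = false  [S₀.env > -6]
20. n8.env = 18  [S₀.env + 24]
21. n9.ok = false  [S.key == true]
22. n10.lim = "xy"  [terminal]
23. n11.pre = 3  [terminal]
24. n9.live = "xyn"  [d.lim ++ "n"]
25. n12.ok = true  [S.env > 17]
26. n13.ok = 25  [terminal]
27. n14.pre = 26  [terminal]
28. n12.live = "qp"  ["qp"]
29. n8.cnt = -2  [len(B₀.live) - 5]
30. n15.pre = 15  [terminal]
31. n0.cnt = 2  [S₁.cnt + 4]

4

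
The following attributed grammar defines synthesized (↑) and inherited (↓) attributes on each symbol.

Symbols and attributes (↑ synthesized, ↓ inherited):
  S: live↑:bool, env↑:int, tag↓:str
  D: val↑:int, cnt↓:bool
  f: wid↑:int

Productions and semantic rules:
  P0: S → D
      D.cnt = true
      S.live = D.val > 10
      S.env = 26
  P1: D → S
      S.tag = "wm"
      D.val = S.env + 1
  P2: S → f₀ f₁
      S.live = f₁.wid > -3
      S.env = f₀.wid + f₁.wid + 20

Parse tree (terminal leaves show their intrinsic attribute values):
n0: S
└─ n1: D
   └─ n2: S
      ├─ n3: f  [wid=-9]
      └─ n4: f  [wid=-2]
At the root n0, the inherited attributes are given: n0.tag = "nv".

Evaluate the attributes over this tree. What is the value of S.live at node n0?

false

1. n0.tag = "nv"  [given at root]
2. n1.cnt = true  [true]
3. n2.tag = "wm"  ["wm"]
4. n3.wid = -9  [terminal]
5. n4.wid = -2  [terminal]
6. n2.live = true  [f₁.wid > -3]
7. n2.env = 9  [f₀.wid + f₁.wid + 20]
8. n1.val = 10  [S.env + 1]
9. n0.live = false  [D.val > 10]
10. n0.env = 26  [26]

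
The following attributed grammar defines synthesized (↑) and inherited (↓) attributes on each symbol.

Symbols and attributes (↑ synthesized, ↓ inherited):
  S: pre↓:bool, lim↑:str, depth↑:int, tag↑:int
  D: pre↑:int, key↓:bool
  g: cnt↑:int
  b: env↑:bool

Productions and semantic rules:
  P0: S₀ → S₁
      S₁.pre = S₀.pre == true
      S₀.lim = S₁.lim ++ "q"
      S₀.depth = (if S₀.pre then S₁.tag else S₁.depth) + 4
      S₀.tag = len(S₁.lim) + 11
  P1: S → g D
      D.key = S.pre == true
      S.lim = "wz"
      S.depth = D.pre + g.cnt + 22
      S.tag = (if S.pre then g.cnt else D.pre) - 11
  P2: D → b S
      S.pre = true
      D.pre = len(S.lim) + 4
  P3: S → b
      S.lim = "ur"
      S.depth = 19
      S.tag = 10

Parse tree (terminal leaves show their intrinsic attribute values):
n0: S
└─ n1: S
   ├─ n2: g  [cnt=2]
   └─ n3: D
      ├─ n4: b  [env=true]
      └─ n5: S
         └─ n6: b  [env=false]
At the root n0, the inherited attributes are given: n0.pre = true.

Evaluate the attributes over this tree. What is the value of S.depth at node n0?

1. n0.pre = true  [given at root]
2. n1.pre = true  [S₀.pre == true]
3. n2.cnt = 2  [terminal]
4. n3.key = true  [S.pre == true]
5. n4.env = true  [terminal]
6. n5.pre = true  [true]
7. n6.env = false  [terminal]
8. n5.lim = "ur"  ["ur"]
9. n5.depth = 19  [19]
10. n5.tag = 10  [10]
11. n3.pre = 6  [len(S.lim) + 4]
12. n1.lim = "wz"  ["wz"]
13. n1.depth = 30  [D.pre + g.cnt + 22]
14. n1.tag = -9  [(if S.pre then g.cnt else D.pre) - 11]
15. n0.lim = "wzq"  [S₁.lim ++ "q"]
16. n0.depth = -5  [(if S₀.pre then S₁.tag else S₁.depth) + 4]
17. n0.tag = 13  [len(S₁.lim) + 11]

-5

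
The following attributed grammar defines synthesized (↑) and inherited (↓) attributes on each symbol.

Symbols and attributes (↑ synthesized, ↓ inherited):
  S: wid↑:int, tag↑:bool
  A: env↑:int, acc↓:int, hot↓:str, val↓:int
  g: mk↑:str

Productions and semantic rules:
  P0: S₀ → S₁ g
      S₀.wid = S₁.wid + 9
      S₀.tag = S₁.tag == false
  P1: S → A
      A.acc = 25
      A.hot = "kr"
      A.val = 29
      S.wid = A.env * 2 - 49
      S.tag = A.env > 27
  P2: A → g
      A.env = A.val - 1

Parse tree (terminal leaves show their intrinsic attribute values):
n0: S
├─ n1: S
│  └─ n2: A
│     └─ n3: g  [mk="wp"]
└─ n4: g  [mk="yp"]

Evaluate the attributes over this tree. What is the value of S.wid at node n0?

1. n2.acc = 25  [25]
2. n2.hot = "kr"  ["kr"]
3. n2.val = 29  [29]
4. n3.mk = "wp"  [terminal]
5. n2.env = 28  [A.val - 1]
6. n1.wid = 7  [A.env * 2 - 49]
7. n1.tag = true  [A.env > 27]
8. n4.mk = "yp"  [terminal]
9. n0.wid = 16  [S₁.wid + 9]
10. n0.tag = false  [S₁.tag == false]

16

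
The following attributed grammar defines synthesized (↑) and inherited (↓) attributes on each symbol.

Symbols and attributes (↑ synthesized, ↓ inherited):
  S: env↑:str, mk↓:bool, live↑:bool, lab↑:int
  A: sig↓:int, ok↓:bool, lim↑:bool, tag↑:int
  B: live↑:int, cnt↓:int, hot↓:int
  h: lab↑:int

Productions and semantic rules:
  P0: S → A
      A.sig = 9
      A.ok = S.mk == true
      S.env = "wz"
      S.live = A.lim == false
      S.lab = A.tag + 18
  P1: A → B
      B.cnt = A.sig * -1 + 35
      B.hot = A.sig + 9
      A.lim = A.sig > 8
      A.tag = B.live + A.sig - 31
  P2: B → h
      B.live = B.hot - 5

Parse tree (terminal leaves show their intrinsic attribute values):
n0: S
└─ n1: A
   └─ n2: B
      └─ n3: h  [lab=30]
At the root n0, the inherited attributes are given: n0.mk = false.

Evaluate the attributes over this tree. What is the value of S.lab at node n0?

1. n0.mk = false  [given at root]
2. n1.sig = 9  [9]
3. n1.ok = false  [S.mk == true]
4. n2.cnt = 26  [A.sig * -1 + 35]
5. n2.hot = 18  [A.sig + 9]
6. n3.lab = 30  [terminal]
7. n2.live = 13  [B.hot - 5]
8. n1.lim = true  [A.sig > 8]
9. n1.tag = -9  [B.live + A.sig - 31]
10. n0.env = "wz"  ["wz"]
11. n0.live = false  [A.lim == false]
12. n0.lab = 9  [A.tag + 18]

9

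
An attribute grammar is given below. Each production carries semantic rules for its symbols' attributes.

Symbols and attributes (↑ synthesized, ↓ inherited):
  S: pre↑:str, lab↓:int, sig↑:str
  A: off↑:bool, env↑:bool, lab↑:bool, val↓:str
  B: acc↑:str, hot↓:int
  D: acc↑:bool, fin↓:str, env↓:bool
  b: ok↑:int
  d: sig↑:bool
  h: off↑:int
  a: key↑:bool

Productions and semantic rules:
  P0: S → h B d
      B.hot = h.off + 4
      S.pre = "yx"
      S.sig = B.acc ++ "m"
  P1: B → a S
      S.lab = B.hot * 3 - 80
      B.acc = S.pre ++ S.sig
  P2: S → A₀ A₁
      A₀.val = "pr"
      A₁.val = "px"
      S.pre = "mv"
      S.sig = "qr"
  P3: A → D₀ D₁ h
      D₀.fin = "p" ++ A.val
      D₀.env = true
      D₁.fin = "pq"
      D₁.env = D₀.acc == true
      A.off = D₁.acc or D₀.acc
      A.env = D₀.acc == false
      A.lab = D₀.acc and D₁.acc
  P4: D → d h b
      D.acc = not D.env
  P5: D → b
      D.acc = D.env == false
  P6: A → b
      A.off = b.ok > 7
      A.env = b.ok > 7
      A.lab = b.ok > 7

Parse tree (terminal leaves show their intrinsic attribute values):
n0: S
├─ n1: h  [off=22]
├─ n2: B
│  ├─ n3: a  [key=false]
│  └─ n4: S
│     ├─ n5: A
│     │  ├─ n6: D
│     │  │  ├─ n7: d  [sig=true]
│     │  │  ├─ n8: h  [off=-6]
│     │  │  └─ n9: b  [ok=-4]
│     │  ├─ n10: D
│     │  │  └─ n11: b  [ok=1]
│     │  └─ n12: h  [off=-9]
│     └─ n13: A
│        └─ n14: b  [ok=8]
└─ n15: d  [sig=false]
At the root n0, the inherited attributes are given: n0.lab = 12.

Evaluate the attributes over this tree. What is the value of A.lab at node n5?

1. n0.lab = 12  [given at root]
2. n1.off = 22  [terminal]
3. n2.hot = 26  [h.off + 4]
4. n3.key = false  [terminal]
5. n4.lab = -2  [B.hot * 3 - 80]
6. n5.val = "pr"  ["pr"]
7. n6.fin = "ppr"  ["p" ++ A.val]
8. n6.env = true  [true]
9. n7.sig = true  [terminal]
10. n8.off = -6  [terminal]
11. n9.ok = -4  [terminal]
12. n6.acc = false  [not D.env]
13. n10.fin = "pq"  ["pq"]
14. n10.env = false  [D₀.acc == true]
15. n11.ok = 1  [terminal]
16. n10.acc = true  [D.env == false]
17. n12.off = -9  [terminal]
18. n5.off = true  [D₁.acc or D₀.acc]
19. n5.env = true  [D₀.acc == false]
20. n5.lab = false  [D₀.acc and D₁.acc]
21. n13.val = "px"  ["px"]
22. n14.ok = 8  [terminal]
23. n13.off = true  [b.ok > 7]
24. n13.env = true  [b.ok > 7]
25. n13.lab = true  [b.ok > 7]
26. n4.pre = "mv"  ["mv"]
27. n4.sig = "qr"  ["qr"]
28. n2.acc = "mvqr"  [S.pre ++ S.sig]
29. n15.sig = false  [terminal]
30. n0.pre = "yx"  ["yx"]
31. n0.sig = "mvqrm"  [B.acc ++ "m"]

false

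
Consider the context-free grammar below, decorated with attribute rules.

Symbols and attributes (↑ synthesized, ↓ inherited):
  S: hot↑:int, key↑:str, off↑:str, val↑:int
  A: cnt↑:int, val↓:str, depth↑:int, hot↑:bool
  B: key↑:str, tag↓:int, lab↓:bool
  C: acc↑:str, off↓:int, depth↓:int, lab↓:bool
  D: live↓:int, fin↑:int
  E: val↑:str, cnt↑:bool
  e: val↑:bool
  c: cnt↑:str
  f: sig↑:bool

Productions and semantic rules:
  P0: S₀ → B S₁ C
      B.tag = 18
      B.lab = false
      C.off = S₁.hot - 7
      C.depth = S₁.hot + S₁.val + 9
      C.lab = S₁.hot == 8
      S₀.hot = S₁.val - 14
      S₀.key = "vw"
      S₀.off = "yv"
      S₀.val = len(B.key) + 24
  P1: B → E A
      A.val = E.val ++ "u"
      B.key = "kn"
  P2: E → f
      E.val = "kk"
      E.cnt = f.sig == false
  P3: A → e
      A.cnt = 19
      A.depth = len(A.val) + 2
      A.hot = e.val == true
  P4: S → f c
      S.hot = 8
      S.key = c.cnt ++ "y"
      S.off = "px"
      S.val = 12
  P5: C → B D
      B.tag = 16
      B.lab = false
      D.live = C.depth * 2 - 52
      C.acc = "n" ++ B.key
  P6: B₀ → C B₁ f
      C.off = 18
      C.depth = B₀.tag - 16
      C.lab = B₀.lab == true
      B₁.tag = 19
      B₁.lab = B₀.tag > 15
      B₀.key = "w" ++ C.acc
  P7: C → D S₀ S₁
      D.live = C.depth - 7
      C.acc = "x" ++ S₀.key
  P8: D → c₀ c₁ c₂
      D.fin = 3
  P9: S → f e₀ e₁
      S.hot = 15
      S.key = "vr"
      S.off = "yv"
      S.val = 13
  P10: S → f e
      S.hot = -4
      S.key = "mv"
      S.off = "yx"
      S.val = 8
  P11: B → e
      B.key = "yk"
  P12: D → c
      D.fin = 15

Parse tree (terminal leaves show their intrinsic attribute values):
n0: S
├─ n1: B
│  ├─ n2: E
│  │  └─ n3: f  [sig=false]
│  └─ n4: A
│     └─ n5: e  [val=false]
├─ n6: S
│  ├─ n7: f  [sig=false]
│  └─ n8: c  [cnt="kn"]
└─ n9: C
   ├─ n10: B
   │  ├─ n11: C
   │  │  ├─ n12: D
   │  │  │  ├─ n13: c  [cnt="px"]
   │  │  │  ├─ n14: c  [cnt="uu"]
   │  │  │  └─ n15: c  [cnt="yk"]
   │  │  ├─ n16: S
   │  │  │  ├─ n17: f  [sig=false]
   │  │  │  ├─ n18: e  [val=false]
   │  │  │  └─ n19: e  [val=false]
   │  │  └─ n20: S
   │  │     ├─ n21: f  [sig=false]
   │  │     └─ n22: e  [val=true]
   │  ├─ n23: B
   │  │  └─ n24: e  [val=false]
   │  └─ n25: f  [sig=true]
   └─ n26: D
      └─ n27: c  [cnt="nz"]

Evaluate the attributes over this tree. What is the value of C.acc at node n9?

"nwxvr"

1. n1.tag = 18  [18]
2. n1.lab = false  [false]
3. n3.sig = false  [terminal]
4. n2.val = "kk"  ["kk"]
5. n2.cnt = true  [f.sig == false]
6. n4.val = "kku"  [E.val ++ "u"]
7. n5.val = false  [terminal]
8. n4.cnt = 19  [19]
9. n4.depth = 5  [len(A.val) + 2]
10. n4.hot = false  [e.val == true]
11. n1.key = "kn"  ["kn"]
12. n7.sig = false  [terminal]
13. n8.cnt = "kn"  [terminal]
14. n6.hot = 8  [8]
15. n6.key = "kny"  [c.cnt ++ "y"]
16. n6.off = "px"  ["px"]
17. n6.val = 12  [12]
18. n9.off = 1  [S₁.hot - 7]
19. n9.depth = 29  [S₁.hot + S₁.val + 9]
20. n9.lab = true  [S₁.hot == 8]
21. n10.tag = 16  [16]
22. n10.lab = false  [false]
23. n11.off = 18  [18]
24. n11.depth = 0  [B₀.tag - 16]
25. n11.lab = false  [B₀.lab == true]
26. n12.live = -7  [C.depth - 7]
27. n13.cnt = "px"  [terminal]
28. n14.cnt = "uu"  [terminal]
29. n15.cnt = "yk"  [terminal]
30. n12.fin = 3  [3]
31. n17.sig = false  [terminal]
32. n18.val = false  [terminal]
33. n19.val = false  [terminal]
34. n16.hot = 15  [15]
35. n16.key = "vr"  ["vr"]
36. n16.off = "yv"  ["yv"]
37. n16.val = 13  [13]
38. n21.sig = false  [terminal]
39. n22.val = true  [terminal]
40. n20.hot = -4  [-4]
41. n20.key = "mv"  ["mv"]
42. n20.off = "yx"  ["yx"]
43. n20.val = 8  [8]
44. n11.acc = "xvr"  ["x" ++ S₀.key]
45. n23.tag = 19  [19]
46. n23.lab = true  [B₀.tag > 15]
47. n24.val = false  [terminal]
48. n23.key = "yk"  ["yk"]
49. n25.sig = true  [terminal]
50. n10.key = "wxvr"  ["w" ++ C.acc]
51. n26.live = 6  [C.depth * 2 - 52]
52. n27.cnt = "nz"  [terminal]
53. n26.fin = 15  [15]
54. n9.acc = "nwxvr"  ["n" ++ B.key]
55. n0.hot = -2  [S₁.val - 14]
56. n0.key = "vw"  ["vw"]
57. n0.off = "yv"  ["yv"]
58. n0.val = 26  [len(B.key) + 24]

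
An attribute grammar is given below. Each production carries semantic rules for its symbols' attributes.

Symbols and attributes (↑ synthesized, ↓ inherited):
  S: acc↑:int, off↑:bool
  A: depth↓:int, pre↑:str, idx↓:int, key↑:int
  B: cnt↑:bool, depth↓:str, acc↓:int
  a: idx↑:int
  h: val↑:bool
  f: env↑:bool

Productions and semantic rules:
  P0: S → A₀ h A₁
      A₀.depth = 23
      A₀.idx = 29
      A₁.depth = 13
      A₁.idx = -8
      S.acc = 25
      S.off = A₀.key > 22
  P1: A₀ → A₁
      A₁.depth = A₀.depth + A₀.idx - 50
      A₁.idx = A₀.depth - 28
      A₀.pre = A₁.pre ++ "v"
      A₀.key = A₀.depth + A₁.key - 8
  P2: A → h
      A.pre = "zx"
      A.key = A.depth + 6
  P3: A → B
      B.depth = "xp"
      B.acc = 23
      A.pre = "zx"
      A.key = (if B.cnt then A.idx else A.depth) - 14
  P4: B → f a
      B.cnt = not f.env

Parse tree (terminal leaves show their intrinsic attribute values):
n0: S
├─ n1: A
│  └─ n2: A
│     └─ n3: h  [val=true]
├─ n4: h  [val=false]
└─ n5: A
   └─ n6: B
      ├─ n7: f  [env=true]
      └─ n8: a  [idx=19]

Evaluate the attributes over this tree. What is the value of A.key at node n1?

23

1. n1.depth = 23  [23]
2. n1.idx = 29  [29]
3. n2.depth = 2  [A₀.depth + A₀.idx - 50]
4. n2.idx = -5  [A₀.depth - 28]
5. n3.val = true  [terminal]
6. n2.pre = "zx"  ["zx"]
7. n2.key = 8  [A.depth + 6]
8. n1.pre = "zxv"  [A₁.pre ++ "v"]
9. n1.key = 23  [A₀.depth + A₁.key - 8]
10. n4.val = false  [terminal]
11. n5.depth = 13  [13]
12. n5.idx = -8  [-8]
13. n6.depth = "xp"  ["xp"]
14. n6.acc = 23  [23]
15. n7.env = true  [terminal]
16. n8.idx = 19  [terminal]
17. n6.cnt = false  [not f.env]
18. n5.pre = "zx"  ["zx"]
19. n5.key = -1  [(if B.cnt then A.idx else A.depth) - 14]
20. n0.acc = 25  [25]
21. n0.off = true  [A₀.key > 22]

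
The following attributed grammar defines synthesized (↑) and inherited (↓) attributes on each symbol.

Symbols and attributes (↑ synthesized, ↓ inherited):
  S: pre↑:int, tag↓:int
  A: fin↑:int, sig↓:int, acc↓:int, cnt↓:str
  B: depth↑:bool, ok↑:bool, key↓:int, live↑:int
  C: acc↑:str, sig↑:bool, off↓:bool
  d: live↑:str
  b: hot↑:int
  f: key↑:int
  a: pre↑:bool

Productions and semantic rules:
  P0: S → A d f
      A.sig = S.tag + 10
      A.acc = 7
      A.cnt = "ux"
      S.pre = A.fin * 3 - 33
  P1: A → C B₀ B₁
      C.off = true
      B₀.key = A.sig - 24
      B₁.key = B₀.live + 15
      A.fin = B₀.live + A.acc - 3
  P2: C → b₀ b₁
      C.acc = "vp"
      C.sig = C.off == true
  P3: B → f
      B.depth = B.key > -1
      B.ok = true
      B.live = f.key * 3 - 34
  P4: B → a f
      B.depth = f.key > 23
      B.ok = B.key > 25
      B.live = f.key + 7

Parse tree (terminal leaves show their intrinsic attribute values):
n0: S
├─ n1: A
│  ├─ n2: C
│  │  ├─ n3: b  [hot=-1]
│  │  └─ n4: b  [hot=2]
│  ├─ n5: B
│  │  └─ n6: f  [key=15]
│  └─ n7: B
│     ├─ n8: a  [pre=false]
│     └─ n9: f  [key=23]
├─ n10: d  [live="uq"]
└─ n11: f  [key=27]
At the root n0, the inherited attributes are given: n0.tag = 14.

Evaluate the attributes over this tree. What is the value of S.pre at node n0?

12

1. n0.tag = 14  [given at root]
2. n1.sig = 24  [S.tag + 10]
3. n1.acc = 7  [7]
4. n1.cnt = "ux"  ["ux"]
5. n2.off = true  [true]
6. n3.hot = -1  [terminal]
7. n4.hot = 2  [terminal]
8. n2.acc = "vp"  ["vp"]
9. n2.sig = true  [C.off == true]
10. n5.key = 0  [A.sig - 24]
11. n6.key = 15  [terminal]
12. n5.depth = true  [B.key > -1]
13. n5.ok = true  [true]
14. n5.live = 11  [f.key * 3 - 34]
15. n7.key = 26  [B₀.live + 15]
16. n8.pre = false  [terminal]
17. n9.key = 23  [terminal]
18. n7.depth = false  [f.key > 23]
19. n7.ok = true  [B.key > 25]
20. n7.live = 30  [f.key + 7]
21. n1.fin = 15  [B₀.live + A.acc - 3]
22. n10.live = "uq"  [terminal]
23. n11.key = 27  [terminal]
24. n0.pre = 12  [A.fin * 3 - 33]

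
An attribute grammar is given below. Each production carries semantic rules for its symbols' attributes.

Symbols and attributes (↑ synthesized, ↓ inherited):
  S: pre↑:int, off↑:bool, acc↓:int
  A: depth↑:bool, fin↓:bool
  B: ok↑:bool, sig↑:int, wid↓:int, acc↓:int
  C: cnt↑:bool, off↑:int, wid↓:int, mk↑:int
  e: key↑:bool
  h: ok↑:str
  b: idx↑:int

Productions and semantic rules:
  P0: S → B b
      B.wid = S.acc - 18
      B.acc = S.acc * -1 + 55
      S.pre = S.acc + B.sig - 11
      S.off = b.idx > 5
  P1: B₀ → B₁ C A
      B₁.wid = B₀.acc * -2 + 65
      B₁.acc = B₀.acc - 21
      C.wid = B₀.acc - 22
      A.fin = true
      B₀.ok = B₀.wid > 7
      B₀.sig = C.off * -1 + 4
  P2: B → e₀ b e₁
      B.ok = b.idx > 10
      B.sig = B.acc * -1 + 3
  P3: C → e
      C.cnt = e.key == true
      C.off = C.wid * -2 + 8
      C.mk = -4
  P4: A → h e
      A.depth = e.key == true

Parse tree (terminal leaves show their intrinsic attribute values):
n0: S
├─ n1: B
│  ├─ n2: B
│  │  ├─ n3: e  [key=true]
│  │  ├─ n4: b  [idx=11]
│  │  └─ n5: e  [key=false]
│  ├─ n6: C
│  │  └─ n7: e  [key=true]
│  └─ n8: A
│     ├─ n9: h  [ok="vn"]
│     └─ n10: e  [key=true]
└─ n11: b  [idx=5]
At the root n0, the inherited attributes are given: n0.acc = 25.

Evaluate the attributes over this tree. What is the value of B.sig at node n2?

-6

1. n0.acc = 25  [given at root]
2. n1.wid = 7  [S.acc - 18]
3. n1.acc = 30  [S.acc * -1 + 55]
4. n2.wid = 5  [B₀.acc * -2 + 65]
5. n2.acc = 9  [B₀.acc - 21]
6. n3.key = true  [terminal]
7. n4.idx = 11  [terminal]
8. n5.key = false  [terminal]
9. n2.ok = true  [b.idx > 10]
10. n2.sig = -6  [B.acc * -1 + 3]
11. n6.wid = 8  [B₀.acc - 22]
12. n7.key = true  [terminal]
13. n6.cnt = true  [e.key == true]
14. n6.off = -8  [C.wid * -2 + 8]
15. n6.mk = -4  [-4]
16. n8.fin = true  [true]
17. n9.ok = "vn"  [terminal]
18. n10.key = true  [terminal]
19. n8.depth = true  [e.key == true]
20. n1.ok = false  [B₀.wid > 7]
21. n1.sig = 12  [C.off * -1 + 4]
22. n11.idx = 5  [terminal]
23. n0.pre = 26  [S.acc + B.sig - 11]
24. n0.off = false  [b.idx > 5]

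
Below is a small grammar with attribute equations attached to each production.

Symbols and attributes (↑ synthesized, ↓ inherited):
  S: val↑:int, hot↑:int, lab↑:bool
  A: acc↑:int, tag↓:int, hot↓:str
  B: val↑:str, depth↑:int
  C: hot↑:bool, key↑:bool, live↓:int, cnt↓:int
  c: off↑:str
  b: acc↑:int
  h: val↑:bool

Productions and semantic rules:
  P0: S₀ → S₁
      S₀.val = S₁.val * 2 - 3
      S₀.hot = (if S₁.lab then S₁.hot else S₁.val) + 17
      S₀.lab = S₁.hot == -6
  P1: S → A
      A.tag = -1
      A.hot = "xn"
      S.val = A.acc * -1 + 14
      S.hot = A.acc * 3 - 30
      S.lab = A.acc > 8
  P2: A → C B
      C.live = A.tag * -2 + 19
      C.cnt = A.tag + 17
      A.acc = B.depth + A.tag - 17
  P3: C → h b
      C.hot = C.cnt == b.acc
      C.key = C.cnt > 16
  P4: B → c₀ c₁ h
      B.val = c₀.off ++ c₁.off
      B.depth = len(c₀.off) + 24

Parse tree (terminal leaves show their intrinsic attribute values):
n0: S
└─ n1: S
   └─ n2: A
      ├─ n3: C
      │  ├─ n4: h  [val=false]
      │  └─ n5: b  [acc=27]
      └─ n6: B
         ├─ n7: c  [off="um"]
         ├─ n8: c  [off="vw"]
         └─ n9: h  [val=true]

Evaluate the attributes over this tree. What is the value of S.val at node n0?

9

1. n2.tag = -1  [-1]
2. n2.hot = "xn"  ["xn"]
3. n3.live = 21  [A.tag * -2 + 19]
4. n3.cnt = 16  [A.tag + 17]
5. n4.val = false  [terminal]
6. n5.acc = 27  [terminal]
7. n3.hot = false  [C.cnt == b.acc]
8. n3.key = false  [C.cnt > 16]
9. n7.off = "um"  [terminal]
10. n8.off = "vw"  [terminal]
11. n9.val = true  [terminal]
12. n6.val = "umvw"  [c₀.off ++ c₁.off]
13. n6.depth = 26  [len(c₀.off) + 24]
14. n2.acc = 8  [B.depth + A.tag - 17]
15. n1.val = 6  [A.acc * -1 + 14]
16. n1.hot = -6  [A.acc * 3 - 30]
17. n1.lab = false  [A.acc > 8]
18. n0.val = 9  [S₁.val * 2 - 3]
19. n0.hot = 23  [(if S₁.lab then S₁.hot else S₁.val) + 17]
20. n0.lab = true  [S₁.hot == -6]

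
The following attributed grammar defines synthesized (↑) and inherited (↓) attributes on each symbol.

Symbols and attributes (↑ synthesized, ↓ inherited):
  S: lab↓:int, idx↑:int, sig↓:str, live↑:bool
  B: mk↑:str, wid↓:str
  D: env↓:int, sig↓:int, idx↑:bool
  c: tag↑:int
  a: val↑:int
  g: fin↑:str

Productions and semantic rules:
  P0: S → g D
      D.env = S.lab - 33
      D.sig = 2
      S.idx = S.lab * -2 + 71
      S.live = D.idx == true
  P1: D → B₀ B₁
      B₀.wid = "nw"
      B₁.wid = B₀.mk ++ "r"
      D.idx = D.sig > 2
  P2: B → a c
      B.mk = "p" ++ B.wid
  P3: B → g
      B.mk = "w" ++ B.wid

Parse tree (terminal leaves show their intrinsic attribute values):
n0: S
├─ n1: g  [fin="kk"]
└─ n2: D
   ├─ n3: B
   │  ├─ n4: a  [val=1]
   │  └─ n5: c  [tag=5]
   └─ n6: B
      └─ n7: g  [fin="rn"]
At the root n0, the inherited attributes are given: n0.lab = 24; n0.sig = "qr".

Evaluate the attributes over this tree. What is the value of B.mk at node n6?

"wpnwr"

1. n0.lab = 24  [given at root]
2. n0.sig = "qr"  [given at root]
3. n1.fin = "kk"  [terminal]
4. n2.env = -9  [S.lab - 33]
5. n2.sig = 2  [2]
6. n3.wid = "nw"  ["nw"]
7. n4.val = 1  [terminal]
8. n5.tag = 5  [terminal]
9. n3.mk = "pnw"  ["p" ++ B.wid]
10. n6.wid = "pnwr"  [B₀.mk ++ "r"]
11. n7.fin = "rn"  [terminal]
12. n6.mk = "wpnwr"  ["w" ++ B.wid]
13. n2.idx = false  [D.sig > 2]
14. n0.idx = 23  [S.lab * -2 + 71]
15. n0.live = false  [D.idx == true]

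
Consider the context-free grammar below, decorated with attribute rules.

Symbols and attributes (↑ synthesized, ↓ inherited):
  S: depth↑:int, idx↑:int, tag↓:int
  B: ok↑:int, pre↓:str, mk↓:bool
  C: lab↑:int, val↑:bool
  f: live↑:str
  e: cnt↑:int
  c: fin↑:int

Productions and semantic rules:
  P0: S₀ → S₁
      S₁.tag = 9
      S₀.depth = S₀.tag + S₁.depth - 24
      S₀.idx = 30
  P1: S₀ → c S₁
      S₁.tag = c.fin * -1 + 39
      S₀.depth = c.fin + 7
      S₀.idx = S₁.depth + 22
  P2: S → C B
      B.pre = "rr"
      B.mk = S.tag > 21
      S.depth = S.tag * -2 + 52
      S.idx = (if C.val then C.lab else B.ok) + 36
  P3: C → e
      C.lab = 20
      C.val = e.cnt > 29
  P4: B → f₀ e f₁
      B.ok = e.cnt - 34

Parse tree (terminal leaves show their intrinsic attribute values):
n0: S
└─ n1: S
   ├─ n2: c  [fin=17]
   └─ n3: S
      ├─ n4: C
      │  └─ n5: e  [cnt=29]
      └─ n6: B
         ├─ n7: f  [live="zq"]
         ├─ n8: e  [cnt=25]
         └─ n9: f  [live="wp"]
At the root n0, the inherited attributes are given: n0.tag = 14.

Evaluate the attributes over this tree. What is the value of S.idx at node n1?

1. n0.tag = 14  [given at root]
2. n1.tag = 9  [9]
3. n2.fin = 17  [terminal]
4. n3.tag = 22  [c.fin * -1 + 39]
5. n5.cnt = 29  [terminal]
6. n4.lab = 20  [20]
7. n4.val = false  [e.cnt > 29]
8. n6.pre = "rr"  ["rr"]
9. n6.mk = true  [S.tag > 21]
10. n7.live = "zq"  [terminal]
11. n8.cnt = 25  [terminal]
12. n9.live = "wp"  [terminal]
13. n6.ok = -9  [e.cnt - 34]
14. n3.depth = 8  [S.tag * -2 + 52]
15. n3.idx = 27  [(if C.val then C.lab else B.ok) + 36]
16. n1.depth = 24  [c.fin + 7]
17. n1.idx = 30  [S₁.depth + 22]
18. n0.depth = 14  [S₀.tag + S₁.depth - 24]
19. n0.idx = 30  [30]

30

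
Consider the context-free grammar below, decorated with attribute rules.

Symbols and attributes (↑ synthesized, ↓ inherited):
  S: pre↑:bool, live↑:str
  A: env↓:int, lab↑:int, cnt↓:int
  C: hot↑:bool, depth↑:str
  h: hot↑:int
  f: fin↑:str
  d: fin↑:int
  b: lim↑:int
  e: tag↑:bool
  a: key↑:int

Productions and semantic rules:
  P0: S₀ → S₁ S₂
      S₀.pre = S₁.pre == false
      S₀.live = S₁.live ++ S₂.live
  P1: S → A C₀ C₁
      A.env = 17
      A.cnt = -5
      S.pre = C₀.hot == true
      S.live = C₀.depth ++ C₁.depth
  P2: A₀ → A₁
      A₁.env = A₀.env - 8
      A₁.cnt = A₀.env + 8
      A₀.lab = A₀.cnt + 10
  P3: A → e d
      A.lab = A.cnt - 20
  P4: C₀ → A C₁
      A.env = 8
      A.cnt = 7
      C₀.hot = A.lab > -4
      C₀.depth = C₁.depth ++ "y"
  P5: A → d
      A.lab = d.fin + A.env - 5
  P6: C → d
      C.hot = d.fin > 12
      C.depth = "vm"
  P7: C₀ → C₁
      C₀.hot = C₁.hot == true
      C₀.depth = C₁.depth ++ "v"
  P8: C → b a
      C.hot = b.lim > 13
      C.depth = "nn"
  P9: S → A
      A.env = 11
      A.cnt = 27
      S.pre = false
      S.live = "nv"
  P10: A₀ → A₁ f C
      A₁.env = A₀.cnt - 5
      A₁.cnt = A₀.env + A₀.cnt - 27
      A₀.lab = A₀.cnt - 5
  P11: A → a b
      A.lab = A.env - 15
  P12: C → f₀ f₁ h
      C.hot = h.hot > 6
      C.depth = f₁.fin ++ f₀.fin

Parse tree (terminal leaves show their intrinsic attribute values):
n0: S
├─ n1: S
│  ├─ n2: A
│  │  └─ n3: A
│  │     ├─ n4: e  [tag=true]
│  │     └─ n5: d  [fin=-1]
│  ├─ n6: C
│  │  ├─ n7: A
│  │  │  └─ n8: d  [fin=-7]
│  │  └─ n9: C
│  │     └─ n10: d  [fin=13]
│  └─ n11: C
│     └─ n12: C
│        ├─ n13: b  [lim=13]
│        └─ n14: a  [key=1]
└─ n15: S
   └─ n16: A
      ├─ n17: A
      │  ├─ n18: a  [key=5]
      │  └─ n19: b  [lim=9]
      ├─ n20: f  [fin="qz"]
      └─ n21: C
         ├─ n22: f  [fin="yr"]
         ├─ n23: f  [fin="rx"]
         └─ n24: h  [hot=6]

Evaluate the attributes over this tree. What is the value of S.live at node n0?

1. n2.env = 17  [17]
2. n2.cnt = -5  [-5]
3. n3.env = 9  [A₀.env - 8]
4. n3.cnt = 25  [A₀.env + 8]
5. n4.tag = true  [terminal]
6. n5.fin = -1  [terminal]
7. n3.lab = 5  [A.cnt - 20]
8. n2.lab = 5  [A₀.cnt + 10]
9. n7.env = 8  [8]
10. n7.cnt = 7  [7]
11. n8.fin = -7  [terminal]
12. n7.lab = -4  [d.fin + A.env - 5]
13. n10.fin = 13  [terminal]
14. n9.hot = true  [d.fin > 12]
15. n9.depth = "vm"  ["vm"]
16. n6.hot = false  [A.lab > -4]
17. n6.depth = "vmy"  [C₁.depth ++ "y"]
18. n13.lim = 13  [terminal]
19. n14.key = 1  [terminal]
20. n12.hot = false  [b.lim > 13]
21. n12.depth = "nn"  ["nn"]
22. n11.hot = false  [C₁.hot == true]
23. n11.depth = "nnv"  [C₁.depth ++ "v"]
24. n1.pre = false  [C₀.hot == true]
25. n1.live = "vmynnv"  [C₀.depth ++ C₁.depth]
26. n16.env = 11  [11]
27. n16.cnt = 27  [27]
28. n17.env = 22  [A₀.cnt - 5]
29. n17.cnt = 11  [A₀.env + A₀.cnt - 27]
30. n18.key = 5  [terminal]
31. n19.lim = 9  [terminal]
32. n17.lab = 7  [A.env - 15]
33. n20.fin = "qz"  [terminal]
34. n22.fin = "yr"  [terminal]
35. n23.fin = "rx"  [terminal]
36. n24.hot = 6  [terminal]
37. n21.hot = false  [h.hot > 6]
38. n21.depth = "rxyr"  [f₁.fin ++ f₀.fin]
39. n16.lab = 22  [A₀.cnt - 5]
40. n15.pre = false  [false]
41. n15.live = "nv"  ["nv"]
42. n0.pre = true  [S₁.pre == false]
43. n0.live = "vmynnvnv"  [S₁.live ++ S₂.live]

"vmynnvnv"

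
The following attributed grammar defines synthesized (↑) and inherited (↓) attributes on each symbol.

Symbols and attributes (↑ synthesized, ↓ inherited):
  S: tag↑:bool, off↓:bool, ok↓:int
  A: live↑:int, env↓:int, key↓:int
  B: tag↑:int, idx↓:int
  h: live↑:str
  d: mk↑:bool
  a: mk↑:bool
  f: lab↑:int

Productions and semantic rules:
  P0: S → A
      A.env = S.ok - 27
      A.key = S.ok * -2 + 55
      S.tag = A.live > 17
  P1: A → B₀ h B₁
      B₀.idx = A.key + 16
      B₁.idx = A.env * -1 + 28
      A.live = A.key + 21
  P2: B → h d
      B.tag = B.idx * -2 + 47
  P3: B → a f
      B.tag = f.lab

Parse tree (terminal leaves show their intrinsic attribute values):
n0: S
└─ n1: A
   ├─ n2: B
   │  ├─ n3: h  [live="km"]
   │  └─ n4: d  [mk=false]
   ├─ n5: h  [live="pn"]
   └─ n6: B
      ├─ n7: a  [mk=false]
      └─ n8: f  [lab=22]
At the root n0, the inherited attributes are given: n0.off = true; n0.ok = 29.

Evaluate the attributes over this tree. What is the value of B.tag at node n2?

21

1. n0.off = true  [given at root]
2. n0.ok = 29  [given at root]
3. n1.env = 2  [S.ok - 27]
4. n1.key = -3  [S.ok * -2 + 55]
5. n2.idx = 13  [A.key + 16]
6. n3.live = "km"  [terminal]
7. n4.mk = false  [terminal]
8. n2.tag = 21  [B.idx * -2 + 47]
9. n5.live = "pn"  [terminal]
10. n6.idx = 26  [A.env * -1 + 28]
11. n7.mk = false  [terminal]
12. n8.lab = 22  [terminal]
13. n6.tag = 22  [f.lab]
14. n1.live = 18  [A.key + 21]
15. n0.tag = true  [A.live > 17]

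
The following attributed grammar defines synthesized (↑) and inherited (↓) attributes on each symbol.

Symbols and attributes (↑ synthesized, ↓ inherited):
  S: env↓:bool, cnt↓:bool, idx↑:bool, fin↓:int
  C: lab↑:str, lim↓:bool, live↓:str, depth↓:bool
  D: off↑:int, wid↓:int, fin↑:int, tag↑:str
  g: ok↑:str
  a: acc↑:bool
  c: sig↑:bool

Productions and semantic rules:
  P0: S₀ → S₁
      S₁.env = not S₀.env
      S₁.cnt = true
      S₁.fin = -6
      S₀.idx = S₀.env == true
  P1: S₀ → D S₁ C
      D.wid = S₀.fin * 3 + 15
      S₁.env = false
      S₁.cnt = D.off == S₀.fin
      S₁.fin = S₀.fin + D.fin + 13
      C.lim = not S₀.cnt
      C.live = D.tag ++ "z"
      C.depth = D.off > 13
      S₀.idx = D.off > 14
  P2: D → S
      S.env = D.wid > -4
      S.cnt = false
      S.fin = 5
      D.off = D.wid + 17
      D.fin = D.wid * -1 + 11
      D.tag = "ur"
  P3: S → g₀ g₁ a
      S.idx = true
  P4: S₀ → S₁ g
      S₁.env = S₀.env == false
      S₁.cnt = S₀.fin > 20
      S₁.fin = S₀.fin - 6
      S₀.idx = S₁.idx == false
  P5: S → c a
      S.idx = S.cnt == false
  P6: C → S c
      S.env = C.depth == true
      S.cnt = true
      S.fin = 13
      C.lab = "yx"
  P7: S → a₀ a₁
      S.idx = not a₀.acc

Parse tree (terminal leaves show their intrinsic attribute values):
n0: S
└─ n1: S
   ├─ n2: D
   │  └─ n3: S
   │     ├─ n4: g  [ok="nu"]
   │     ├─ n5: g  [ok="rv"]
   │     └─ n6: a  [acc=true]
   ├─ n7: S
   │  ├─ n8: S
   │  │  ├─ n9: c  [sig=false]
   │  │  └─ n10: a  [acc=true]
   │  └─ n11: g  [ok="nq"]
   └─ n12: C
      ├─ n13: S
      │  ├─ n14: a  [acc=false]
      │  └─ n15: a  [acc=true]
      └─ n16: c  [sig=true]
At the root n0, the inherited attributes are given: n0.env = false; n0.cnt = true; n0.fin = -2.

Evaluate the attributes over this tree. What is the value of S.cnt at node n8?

true

1. n0.env = false  [given at root]
2. n0.cnt = true  [given at root]
3. n0.fin = -2  [given at root]
4. n1.env = true  [not S₀.env]
5. n1.cnt = true  [true]
6. n1.fin = -6  [-6]
7. n2.wid = -3  [S₀.fin * 3 + 15]
8. n3.env = true  [D.wid > -4]
9. n3.cnt = false  [false]
10. n3.fin = 5  [5]
11. n4.ok = "nu"  [terminal]
12. n5.ok = "rv"  [terminal]
13. n6.acc = true  [terminal]
14. n3.idx = true  [true]
15. n2.off = 14  [D.wid + 17]
16. n2.fin = 14  [D.wid * -1 + 11]
17. n2.tag = "ur"  ["ur"]
18. n7.env = false  [false]
19. n7.cnt = false  [D.off == S₀.fin]
20. n7.fin = 21  [S₀.fin + D.fin + 13]
21. n8.env = true  [S₀.env == false]
22. n8.cnt = true  [S₀.fin > 20]
23. n8.fin = 15  [S₀.fin - 6]
24. n9.sig = false  [terminal]
25. n10.acc = true  [terminal]
26. n8.idx = false  [S.cnt == false]
27. n11.ok = "nq"  [terminal]
28. n7.idx = true  [S₁.idx == false]
29. n12.lim = false  [not S₀.cnt]
30. n12.live = "urz"  [D.tag ++ "z"]
31. n12.depth = true  [D.off > 13]
32. n13.env = true  [C.depth == true]
33. n13.cnt = true  [true]
34. n13.fin = 13  [13]
35. n14.acc = false  [terminal]
36. n15.acc = true  [terminal]
37. n13.idx = true  [not a₀.acc]
38. n16.sig = true  [terminal]
39. n12.lab = "yx"  ["yx"]
40. n1.idx = false  [D.off > 14]
41. n0.idx = false  [S₀.env == true]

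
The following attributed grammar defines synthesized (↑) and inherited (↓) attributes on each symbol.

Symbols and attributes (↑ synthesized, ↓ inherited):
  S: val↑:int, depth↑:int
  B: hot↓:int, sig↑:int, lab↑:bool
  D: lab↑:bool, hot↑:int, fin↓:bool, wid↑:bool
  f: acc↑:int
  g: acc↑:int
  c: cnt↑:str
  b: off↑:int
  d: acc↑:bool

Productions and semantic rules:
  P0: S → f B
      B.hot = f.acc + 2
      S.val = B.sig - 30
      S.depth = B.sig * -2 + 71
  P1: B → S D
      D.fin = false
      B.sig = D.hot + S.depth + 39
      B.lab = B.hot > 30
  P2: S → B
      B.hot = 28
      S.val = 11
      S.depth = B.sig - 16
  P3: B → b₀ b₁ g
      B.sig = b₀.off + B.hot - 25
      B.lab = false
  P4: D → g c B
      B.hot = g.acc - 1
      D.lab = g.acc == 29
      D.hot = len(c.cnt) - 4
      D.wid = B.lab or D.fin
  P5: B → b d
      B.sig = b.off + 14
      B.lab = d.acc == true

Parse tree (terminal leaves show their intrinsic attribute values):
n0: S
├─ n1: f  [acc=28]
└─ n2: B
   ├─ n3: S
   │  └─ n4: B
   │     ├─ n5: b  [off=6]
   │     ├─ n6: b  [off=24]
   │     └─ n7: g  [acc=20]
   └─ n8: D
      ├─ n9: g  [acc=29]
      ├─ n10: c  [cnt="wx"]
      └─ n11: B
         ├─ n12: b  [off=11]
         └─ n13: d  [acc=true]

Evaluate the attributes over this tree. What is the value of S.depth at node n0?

1. n1.acc = 28  [terminal]
2. n2.hot = 30  [f.acc + 2]
3. n4.hot = 28  [28]
4. n5.off = 6  [terminal]
5. n6.off = 24  [terminal]
6. n7.acc = 20  [terminal]
7. n4.sig = 9  [b₀.off + B.hot - 25]
8. n4.lab = false  [false]
9. n3.val = 11  [11]
10. n3.depth = -7  [B.sig - 16]
11. n8.fin = false  [false]
12. n9.acc = 29  [terminal]
13. n10.cnt = "wx"  [terminal]
14. n11.hot = 28  [g.acc - 1]
15. n12.off = 11  [terminal]
16. n13.acc = true  [terminal]
17. n11.sig = 25  [b.off + 14]
18. n11.lab = true  [d.acc == true]
19. n8.lab = true  [g.acc == 29]
20. n8.hot = -2  [len(c.cnt) - 4]
21. n8.wid = true  [B.lab or D.fin]
22. n2.sig = 30  [D.hot + S.depth + 39]
23. n2.lab = false  [B.hot > 30]
24. n0.val = 0  [B.sig - 30]
25. n0.depth = 11  [B.sig * -2 + 71]

11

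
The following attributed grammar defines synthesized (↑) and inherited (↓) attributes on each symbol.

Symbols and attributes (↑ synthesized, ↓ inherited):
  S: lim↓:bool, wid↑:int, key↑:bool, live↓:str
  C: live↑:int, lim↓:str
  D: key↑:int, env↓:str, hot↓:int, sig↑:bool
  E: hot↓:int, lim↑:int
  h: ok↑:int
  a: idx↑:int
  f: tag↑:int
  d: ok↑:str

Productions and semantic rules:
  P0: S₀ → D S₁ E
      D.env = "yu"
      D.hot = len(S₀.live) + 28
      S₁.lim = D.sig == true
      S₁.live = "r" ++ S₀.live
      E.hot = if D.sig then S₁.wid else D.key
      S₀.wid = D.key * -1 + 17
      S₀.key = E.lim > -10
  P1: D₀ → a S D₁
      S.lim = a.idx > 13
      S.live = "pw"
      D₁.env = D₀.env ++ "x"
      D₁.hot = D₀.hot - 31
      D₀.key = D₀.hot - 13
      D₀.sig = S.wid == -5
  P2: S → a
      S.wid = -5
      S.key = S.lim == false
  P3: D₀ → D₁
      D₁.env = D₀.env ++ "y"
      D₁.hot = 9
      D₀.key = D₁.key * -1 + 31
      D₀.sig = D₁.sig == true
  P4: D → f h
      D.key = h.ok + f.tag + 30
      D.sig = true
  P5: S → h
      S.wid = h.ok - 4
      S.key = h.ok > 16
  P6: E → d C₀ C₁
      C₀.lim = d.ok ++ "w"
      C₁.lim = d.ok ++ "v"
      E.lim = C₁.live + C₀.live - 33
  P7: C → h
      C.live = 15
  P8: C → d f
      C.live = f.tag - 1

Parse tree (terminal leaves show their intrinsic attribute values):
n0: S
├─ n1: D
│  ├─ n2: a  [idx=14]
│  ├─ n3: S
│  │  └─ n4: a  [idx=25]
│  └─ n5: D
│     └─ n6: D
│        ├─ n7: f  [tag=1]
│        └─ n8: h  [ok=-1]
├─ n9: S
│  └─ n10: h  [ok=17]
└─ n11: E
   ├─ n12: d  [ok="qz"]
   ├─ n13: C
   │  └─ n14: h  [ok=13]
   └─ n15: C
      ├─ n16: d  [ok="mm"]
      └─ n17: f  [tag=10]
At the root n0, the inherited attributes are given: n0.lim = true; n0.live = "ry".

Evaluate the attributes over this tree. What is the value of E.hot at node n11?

1. n0.lim = true  [given at root]
2. n0.live = "ry"  [given at root]
3. n1.env = "yu"  ["yu"]
4. n1.hot = 30  [len(S₀.live) + 28]
5. n2.idx = 14  [terminal]
6. n3.lim = true  [a.idx > 13]
7. n3.live = "pw"  ["pw"]
8. n4.idx = 25  [terminal]
9. n3.wid = -5  [-5]
10. n3.key = false  [S.lim == false]
11. n5.env = "yux"  [D₀.env ++ "x"]
12. n5.hot = -1  [D₀.hot - 31]
13. n6.env = "yuxy"  [D₀.env ++ "y"]
14. n6.hot = 9  [9]
15. n7.tag = 1  [terminal]
16. n8.ok = -1  [terminal]
17. n6.key = 30  [h.ok + f.tag + 30]
18. n6.sig = true  [true]
19. n5.key = 1  [D₁.key * -1 + 31]
20. n5.sig = true  [D₁.sig == true]
21. n1.key = 17  [D₀.hot - 13]
22. n1.sig = true  [S.wid == -5]
23. n9.lim = true  [D.sig == true]
24. n9.live = "rry"  ["r" ++ S₀.live]
25. n10.ok = 17  [terminal]
26. n9.wid = 13  [h.ok - 4]
27. n9.key = true  [h.ok > 16]
28. n11.hot = 13  [if D.sig then S₁.wid else D.key]
29. n12.ok = "qz"  [terminal]
30. n13.lim = "qzw"  [d.ok ++ "w"]
31. n14.ok = 13  [terminal]
32. n13.live = 15  [15]
33. n15.lim = "qzv"  [d.ok ++ "v"]
34. n16.ok = "mm"  [terminal]
35. n17.tag = 10  [terminal]
36. n15.live = 9  [f.tag - 1]
37. n11.lim = -9  [C₁.live + C₀.live - 33]
38. n0.wid = 0  [D.key * -1 + 17]
39. n0.key = true  [E.lim > -10]

13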